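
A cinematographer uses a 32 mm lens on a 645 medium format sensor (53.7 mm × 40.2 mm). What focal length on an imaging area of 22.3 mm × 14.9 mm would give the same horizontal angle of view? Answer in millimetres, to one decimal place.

Equal angle of view means equal width/f ratio, so f₂ = f₁ · (width₂/width₁) = 32 × 22.3/53.7.
f₂ = 32 × 0.41527 ≈ 13.289 mm.

13.3 mm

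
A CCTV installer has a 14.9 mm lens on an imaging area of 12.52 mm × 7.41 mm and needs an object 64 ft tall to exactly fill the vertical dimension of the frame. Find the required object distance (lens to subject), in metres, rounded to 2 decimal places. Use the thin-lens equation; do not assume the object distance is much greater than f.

39.24 m

W: 64 ft × 304.8 mm/ft = 19507.20 mm.
Magnification m = h/W = dᵢ/dₒ; combined with 1/f = 1/dₒ + 1/dᵢ this gives dₒ = f·(1 + W/h).
dₒ = 14.9 mm × (1 + 19507.2/7.41) = 14.9 × 2633.5505 ≈ 39239.903 mm = 39.2399 m.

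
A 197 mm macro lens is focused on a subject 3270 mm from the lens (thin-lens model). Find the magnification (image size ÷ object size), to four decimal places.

0.0641×

Thin lens: 1/f = 1/dₒ + 1/dᵢ → 1/dᵢ = 1/197 − 1/3270 = 0.0047703 mm⁻¹, so dᵢ ≈ 209.6290 mm.
Magnification m = dᵢ/dₒ = 209.6290/3270 ≈ 0.06411.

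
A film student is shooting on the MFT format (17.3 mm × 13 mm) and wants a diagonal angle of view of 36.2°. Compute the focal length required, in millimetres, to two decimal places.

Sensor diagonal = √(17.3² + 13²) = √468.2900 ≈ 21.6400 mm.
From α = 2·arctan(d/2f) we get f = d / (2·tan(α/2)).
With d = 21.6400 mm and α/2 = 18.1°, tan(α/2) ≈ 0.32685, so f ≈ 21.6400 / 0.65370 ≈ 33.1038 mm.

33.10 mm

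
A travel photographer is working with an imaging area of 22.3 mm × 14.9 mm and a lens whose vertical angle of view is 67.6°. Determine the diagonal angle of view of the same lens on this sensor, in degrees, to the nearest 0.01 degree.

100.62°

From the vertical AOV: f = 14.9 / (2·tan(33.8°)) = 14.9 / 1.33888 ≈ 11.1287 mm.
Sensor diagonal = √(22.3² + 14.9²) = √719.3000 ≈ 26.8198 mm.
Diagonal AOV = 2·arctan(26.8198 / (2 × 11.1287)) = 2·arctan(1.20498) ≈ 100.6224°.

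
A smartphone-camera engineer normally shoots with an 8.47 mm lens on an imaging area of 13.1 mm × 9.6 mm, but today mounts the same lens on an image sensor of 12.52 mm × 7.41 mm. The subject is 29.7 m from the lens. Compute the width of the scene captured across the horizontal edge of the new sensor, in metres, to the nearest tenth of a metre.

The focal length stays 8.47 mm; the relevant sensor dimension is now w = 12.52 mm. Object distance dₒ = 29.7 m = 29700 mm.
Thin-lens field width W = w·(dₒ − f)/f = 12.52 × (29700 − 8.47)/8.47 ≈ 43888.779 mm = 43.8888 m.

43.9 m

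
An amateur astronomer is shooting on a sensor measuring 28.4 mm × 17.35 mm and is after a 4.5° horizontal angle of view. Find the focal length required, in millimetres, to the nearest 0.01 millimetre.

361.41 mm

From α = 2·arctan(w/2f) we get f = w / (2·tan(α/2)).
With w = 28.4 mm and α/2 = 2.25°, tan(α/2) ≈ 0.03929, so f ≈ 28.4 / 0.07858 ≈ 361.4141 mm.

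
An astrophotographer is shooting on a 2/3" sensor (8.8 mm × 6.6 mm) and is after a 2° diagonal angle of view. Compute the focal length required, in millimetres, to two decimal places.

Sensor diagonal = √(8.8² + 6.6²) = √121.0000 ≈ 11.0000 mm.
From α = 2·arctan(d/2f) we get f = d / (2·tan(α/2)).
With d = 11.0000 mm and α/2 = 1°, tan(α/2) ≈ 0.01746, so f ≈ 11.0000 / 0.03491 ≈ 315.0948 mm.

315.09 mm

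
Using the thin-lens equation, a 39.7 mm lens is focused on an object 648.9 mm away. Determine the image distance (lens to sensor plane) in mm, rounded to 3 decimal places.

1/dᵢ = 1/f − 1/dₒ = 1/39.7 − 1/648.9 = 0.0236478 mm⁻¹.
dᵢ = 1/0.0236478 ≈ 42.2871 mm.

42.287 mm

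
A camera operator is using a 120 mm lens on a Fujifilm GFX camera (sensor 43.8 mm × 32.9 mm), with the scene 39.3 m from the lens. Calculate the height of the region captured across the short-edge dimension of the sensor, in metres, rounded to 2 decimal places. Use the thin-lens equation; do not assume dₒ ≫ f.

10.74 m

dₒ: 39.3 m = 39300 mm.
Similar triangles through the lens centre give W/dₒ = h/dᵢ; with 1/f = 1/dₒ + 1/dᵢ this gives W = h·(dₒ − f)/f.
W = 32.9 mm × (39300 − 120) / 120 = 32.9 × 326.5000 ≈ 10741.850 mm = 10.7419 m.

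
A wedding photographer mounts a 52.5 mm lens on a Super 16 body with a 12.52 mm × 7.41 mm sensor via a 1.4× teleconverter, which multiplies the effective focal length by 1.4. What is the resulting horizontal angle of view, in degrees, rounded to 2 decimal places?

Effective focal length f = 52.5 × 1.4 = 73.5 mm.
α = 2·arctan(12.52 / (2 × 73.5)) = 2·arctan(0.08517) ≈ 9.7363°.

9.74°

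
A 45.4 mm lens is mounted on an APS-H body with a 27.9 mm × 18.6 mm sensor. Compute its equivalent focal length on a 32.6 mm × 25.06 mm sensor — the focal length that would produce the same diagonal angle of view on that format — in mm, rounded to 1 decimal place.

55.7 mm

Sensor diagonal = √(27.9² + 18.6²) = √1124.3700 ≈ 33.5316 mm.
Sensor diagonal = √(32.6² + 25.06²) = √1690.7636 ≈ 41.1189 mm.
Equal angle of view means equal diagonal/f ratio, so f₂ = f₁ · (diagonal₂/diagonal₁) = 45.4 × 41.1189/33.5316.
f₂ = 45.4 × 1.22627 ≈ 55.673 mm.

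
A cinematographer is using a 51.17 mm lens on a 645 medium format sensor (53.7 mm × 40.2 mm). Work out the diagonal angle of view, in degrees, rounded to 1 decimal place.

Sensor diagonal = √(53.7² + 40.2²) = √4499.7300 ≈ 67.0800 mm.
Angle of view α = 2·arctan(d/2f) with d = 67.0800 mm and f = 51.17 mm.
d/2f = 0.65546; arctan(0.65546) ≈ 33.2433°, so α ≈ 66.4867°.

66.5°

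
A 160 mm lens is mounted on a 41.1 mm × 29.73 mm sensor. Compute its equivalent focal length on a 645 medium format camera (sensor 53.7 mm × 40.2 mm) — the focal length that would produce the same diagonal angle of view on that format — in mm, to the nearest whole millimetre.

Sensor diagonal = √(41.1² + 29.73²) = √2573.0829 ≈ 50.7256 mm.
Sensor diagonal = √(53.7² + 40.2²) = √4499.7300 ≈ 67.0800 mm.
Equal angle of view means equal diagonal/f ratio, so f₂ = f₁ · (diagonal₂/diagonal₁) = 160 × 67.0800/50.7256.
f₂ = 160 × 1.32241 ≈ 211.586 mm.

212 mm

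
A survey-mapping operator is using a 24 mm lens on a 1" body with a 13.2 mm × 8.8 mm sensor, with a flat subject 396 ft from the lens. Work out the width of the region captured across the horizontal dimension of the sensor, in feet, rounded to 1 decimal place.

217.8 ft

dₒ: 396 ft × 304.8 mm/ft = 120700.80 mm.
Similar triangles through the lens centre give W/dₒ = w/dᵢ; with 1/f = 1/dₒ + 1/dᵢ this gives W = w·(dₒ − f)/f.
W = 13.2 mm × (120701 − 24) / 24 = 13.2 × 5028.1998 ≈ 66372.238 mm = 66372.238/304.8 ft = 217.757 ft.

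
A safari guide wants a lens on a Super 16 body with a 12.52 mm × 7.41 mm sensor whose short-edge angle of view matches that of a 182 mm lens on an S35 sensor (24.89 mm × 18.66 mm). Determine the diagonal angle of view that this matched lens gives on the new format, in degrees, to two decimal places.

11.49°

Equal short-edge AOV ⇒ f₂ = f₁ · 7.41/18.66 = 182 × 0.39711 ≈ 72.2733 mm.
Sensor diagonal = √(12.52² + 7.41²) = √211.6585 ≈ 14.5485 mm.
Diagonal AOV on the new format = 2·arctan(14.5485 / (2 × 72.2733)) = 2·arctan(0.10065) ≈ 11.4948°.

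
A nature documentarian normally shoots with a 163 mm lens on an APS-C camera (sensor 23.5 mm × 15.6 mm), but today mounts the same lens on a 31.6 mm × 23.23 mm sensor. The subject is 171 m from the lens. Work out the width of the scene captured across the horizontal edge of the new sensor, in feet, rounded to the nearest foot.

109 ft

The focal length stays 163 mm; the relevant sensor dimension is now w = 31.6 mm. Object distance dₒ = 171 m = 171000 mm.
Thin-lens field width W = w·(dₒ − f)/f = 31.6 × (171000 − 163)/163 ≈ 33119.320 mm = 33119.320/304.8 ft = 108.659 ft.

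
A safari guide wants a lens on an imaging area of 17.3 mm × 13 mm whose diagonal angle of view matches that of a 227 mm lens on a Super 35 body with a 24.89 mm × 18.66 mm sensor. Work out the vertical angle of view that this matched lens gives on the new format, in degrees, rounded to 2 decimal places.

Sensor diagonal = √(24.89² + 18.66²) = √967.7077 ≈ 31.1080 mm.
Sensor diagonal = √(17.3² + 13²) = √468.2900 ≈ 21.6400 mm.
Equal diagonal AOV ⇒ f₂ = f₁ · 21.6400/31.1080 = 227 × 0.69564 ≈ 157.9106 mm.
Vertical AOV on the new format = 2·arctan(13 / (2 × 157.9106)) = 2·arctan(0.04116) ≈ 4.7142°.

4.71°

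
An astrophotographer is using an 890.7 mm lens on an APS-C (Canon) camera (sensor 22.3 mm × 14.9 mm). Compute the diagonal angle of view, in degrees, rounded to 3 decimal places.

Sensor diagonal = √(22.3² + 14.9²) = √719.3000 ≈ 26.8198 mm.
Angle of view α = 2·arctan(d/2f) with d = 26.8198 mm and f = 890.7 mm.
d/2f = 0.01506; arctan(0.01506) ≈ 0.8625°, so α ≈ 1.7251°.

1.725°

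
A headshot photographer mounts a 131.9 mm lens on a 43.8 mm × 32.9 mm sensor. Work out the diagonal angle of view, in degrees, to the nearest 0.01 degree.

Sensor diagonal = √(43.8² + 32.9²) = √3000.8500 ≈ 54.7800 mm.
Angle of view α = 2·arctan(d/2f) with d = 54.7800 mm and f = 131.9 mm.
d/2f = 0.20766; arctan(0.20766) ≈ 11.7312°, so α ≈ 23.4623°.

23.46°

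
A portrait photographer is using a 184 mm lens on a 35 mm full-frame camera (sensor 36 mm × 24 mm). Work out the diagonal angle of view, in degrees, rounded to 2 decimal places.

Sensor diagonal = √(36² + 24²) = √1872.0000 ≈ 43.2666 mm.
Angle of view α = 2·arctan(d/2f) with d = 43.2666 mm and f = 184 mm.
d/2f = 0.11757; arctan(0.11757) ≈ 6.7056°, so α ≈ 13.4112°.

13.41°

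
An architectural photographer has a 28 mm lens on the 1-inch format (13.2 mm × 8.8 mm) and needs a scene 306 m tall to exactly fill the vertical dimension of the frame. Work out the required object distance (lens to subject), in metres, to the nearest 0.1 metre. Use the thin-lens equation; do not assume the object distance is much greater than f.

973.7 m

W: 306 m = 306000 mm.
Magnification m = h/W = dᵢ/dₒ; combined with 1/f = 1/dₒ + 1/dᵢ this gives dₒ = f·(1 + W/h).
dₒ = 28 mm × (1 + 306000/8.8) = 28 × 34773.7273 ≈ 973664.364 mm = 973.664 m.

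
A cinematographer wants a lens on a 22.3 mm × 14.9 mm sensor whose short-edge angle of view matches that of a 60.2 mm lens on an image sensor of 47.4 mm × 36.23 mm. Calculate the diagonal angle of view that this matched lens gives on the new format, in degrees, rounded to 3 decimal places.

56.883°

Equal short-edge AOV ⇒ f₂ = f₁ · 14.9/36.23 = 60.2 × 0.41126 ≈ 24.7579 mm.
Sensor diagonal = √(22.3² + 14.9²) = √719.3000 ≈ 26.8198 mm.
Diagonal AOV on the new format = 2·arctan(26.8198 / (2 × 24.7579)) = 2·arctan(0.54164) ≈ 56.8835°.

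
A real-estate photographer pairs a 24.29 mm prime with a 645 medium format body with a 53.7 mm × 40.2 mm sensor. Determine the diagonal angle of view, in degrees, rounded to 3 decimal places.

108.175°

Sensor diagonal = √(53.7² + 40.2²) = √4499.7300 ≈ 67.0800 mm.
Angle of view α = 2·arctan(d/2f) with d = 67.0800 mm and f = 24.29 mm.
d/2f = 1.38082; arctan(1.38082) ≈ 54.0876°, so α ≈ 108.1752°.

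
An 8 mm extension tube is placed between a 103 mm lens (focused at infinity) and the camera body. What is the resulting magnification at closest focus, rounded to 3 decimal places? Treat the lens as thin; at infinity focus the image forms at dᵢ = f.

0.078×

The tube moves the image plane from f to f + e, so dᵢ = 103 + 8 = 111 mm. Focus is achieved when 1/f = 1/dₒ + 1/dᵢ, giving dₒ = 1/(1/f − 1/(f+e)).
Magnification m = dᵢ/dₒ = (f+e)·(1/f − 1/(f+e)) = e/f = 8/103 ≈ 0.0777.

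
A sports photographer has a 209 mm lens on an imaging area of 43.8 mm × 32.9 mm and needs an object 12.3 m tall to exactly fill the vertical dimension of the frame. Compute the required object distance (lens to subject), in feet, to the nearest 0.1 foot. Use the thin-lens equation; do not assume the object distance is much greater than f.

W: 12.3 m = 12300 mm.
Magnification m = h/W = dᵢ/dₒ; combined with 1/f = 1/dₒ + 1/dᵢ this gives dₒ = f·(1 + W/h).
dₒ = 209 mm × (1 + 12300/32.9) = 209 × 374.8602 ≈ 78345.778 mm = 78345.778/304.8 ft = 257.04 ft.

257.0 ft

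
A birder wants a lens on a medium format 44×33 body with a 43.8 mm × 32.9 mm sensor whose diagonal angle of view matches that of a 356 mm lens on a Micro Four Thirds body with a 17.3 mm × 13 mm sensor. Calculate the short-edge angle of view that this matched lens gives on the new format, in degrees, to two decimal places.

2.09°

Sensor diagonal = √(17.3² + 13²) = √468.2900 ≈ 21.6400 mm.
Sensor diagonal = √(43.8² + 32.9²) = √3000.8500 ≈ 54.7800 mm.
Equal diagonal AOV ⇒ f₂ = f₁ · 54.7800/21.6400 = 356 × 2.53142 ≈ 901.1865 mm.
Short-edge AOV on the new format = 2·arctan(32.9 / (2 × 901.1865)) = 2·arctan(0.01825) ≈ 2.0915°.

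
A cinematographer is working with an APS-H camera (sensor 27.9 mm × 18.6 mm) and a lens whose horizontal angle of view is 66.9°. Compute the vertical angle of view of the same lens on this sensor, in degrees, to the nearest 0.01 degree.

From the horizontal AOV: f = 27.9 / (2·tan(33.45°)) = 27.9 / 1.32126 ≈ 21.1162 mm.
Vertical AOV = 2·arctan(18.6 / (2 × 21.1162)) = 2·arctan(0.44042) ≈ 47.5394°.

47.54°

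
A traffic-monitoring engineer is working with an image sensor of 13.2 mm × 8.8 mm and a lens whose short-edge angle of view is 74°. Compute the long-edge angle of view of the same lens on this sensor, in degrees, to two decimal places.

97.00°

From the short-edge AOV: f = 8.8 / (2·tan(37°)) = 8.8 / 1.50711 ≈ 5.8390 mm.
Long-edge AOV = 2·arctan(13.2 / (2 × 5.8390)) = 2·arctan(1.13033) ≈ 97.0018°.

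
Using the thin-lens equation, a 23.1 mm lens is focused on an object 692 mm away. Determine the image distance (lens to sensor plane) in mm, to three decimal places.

1/dᵢ = 1/f − 1/dₒ = 1/23.1 − 1/692 = 0.0418450 mm⁻¹.
dᵢ = 1/0.0418450 ≈ 23.8977 mm.

23.898 mm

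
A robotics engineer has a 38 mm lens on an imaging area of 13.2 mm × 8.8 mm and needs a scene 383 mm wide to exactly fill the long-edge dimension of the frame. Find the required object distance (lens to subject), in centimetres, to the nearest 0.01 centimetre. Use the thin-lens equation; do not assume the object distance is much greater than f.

114.06 cm

Magnification m = w/W = dᵢ/dₒ; combined with 1/f = 1/dₒ + 1/dᵢ this gives dₒ = f·(1 + W/w).
dₒ = 38 mm × (1 + 383/13.2) = 38 × 30.0152 ≈ 1140.576 mm = 114.058 cm.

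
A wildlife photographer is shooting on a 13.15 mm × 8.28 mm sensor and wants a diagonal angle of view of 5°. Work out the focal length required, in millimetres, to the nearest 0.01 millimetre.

Sensor diagonal = √(13.15² + 8.28²) = √241.4809 ≈ 15.5397 mm.
From α = 2·arctan(d/2f) we get f = d / (2·tan(α/2)).
With d = 15.5397 mm and α/2 = 2.5°, tan(α/2) ≈ 0.04366, so f ≈ 15.5397 / 0.08732 ≈ 177.9583 mm.

177.96 mm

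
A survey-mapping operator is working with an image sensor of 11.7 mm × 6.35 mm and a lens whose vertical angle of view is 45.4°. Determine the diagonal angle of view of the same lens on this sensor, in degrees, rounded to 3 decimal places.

82.498°

From the vertical AOV: f = 6.35 / (2·tan(22.7°)) = 6.35 / 0.83662 ≈ 7.5901 mm.
Sensor diagonal = √(11.7² + 6.35²) = √177.2125 ≈ 13.3121 mm.
Diagonal AOV = 2·arctan(13.3121 / (2 × 7.5901)) = 2·arctan(0.87694) ≈ 82.4977°.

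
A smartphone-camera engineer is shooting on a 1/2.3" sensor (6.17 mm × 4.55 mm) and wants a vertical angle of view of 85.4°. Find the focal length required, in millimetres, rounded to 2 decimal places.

2.47 mm

From α = 2·arctan(h/2f) we get f = h / (2·tan(α/2)).
With h = 4.55 mm and α/2 = 42.7°, tan(α/2) ≈ 0.92277, so f ≈ 4.55 / 1.84555 ≈ 2.4654 mm.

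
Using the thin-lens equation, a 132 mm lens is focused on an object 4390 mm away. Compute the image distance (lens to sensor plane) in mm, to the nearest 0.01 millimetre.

136.09 mm

1/dᵢ = 1/f − 1/dₒ = 1/132 − 1/4390 = 0.0073480 mm⁻¹.
dᵢ = 1/0.0073480 ≈ 136.0921 mm.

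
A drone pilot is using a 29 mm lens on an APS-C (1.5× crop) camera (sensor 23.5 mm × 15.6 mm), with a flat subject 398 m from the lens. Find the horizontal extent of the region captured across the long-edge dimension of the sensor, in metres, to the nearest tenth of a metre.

dₒ: 398 m = 398000 mm.
Similar triangles through the lens centre give W/dₒ = w/dᵢ; with 1/f = 1/dₒ + 1/dᵢ this gives W = w·(dₒ − f)/f.
W = 23.5 mm × (398000 − 29) / 29 = 23.5 × 13723.1379 ≈ 322493.741 mm = 322.494 m.

322.5 m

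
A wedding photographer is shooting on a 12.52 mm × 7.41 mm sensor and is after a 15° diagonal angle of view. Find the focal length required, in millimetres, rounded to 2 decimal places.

55.25 mm

Sensor diagonal = √(12.52² + 7.41²) = √211.6585 ≈ 14.5485 mm.
From α = 2·arctan(d/2f) we get f = d / (2·tan(α/2)).
With d = 14.5485 mm and α/2 = 7.5°, tan(α/2) ≈ 0.13165, so f ≈ 14.5485 / 0.26330 ≈ 55.2534 mm.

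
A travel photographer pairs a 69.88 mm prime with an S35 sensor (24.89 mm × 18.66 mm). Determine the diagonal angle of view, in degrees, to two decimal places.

Sensor diagonal = √(24.89² + 18.66²) = √967.7077 ≈ 31.1080 mm.
Angle of view α = 2·arctan(d/2f) with d = 31.1080 mm and f = 69.88 mm.
d/2f = 0.22258; arctan(0.22258) ≈ 12.5484°, so α ≈ 25.0969°.

25.10°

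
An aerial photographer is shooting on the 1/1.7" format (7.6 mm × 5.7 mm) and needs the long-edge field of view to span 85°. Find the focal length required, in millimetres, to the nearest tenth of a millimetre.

From α = 2·arctan(w/2f) we get f = w / (2·tan(α/2)).
With w = 7.6 mm and α/2 = 42.5°, tan(α/2) ≈ 0.91633, so f ≈ 7.6 / 1.83266 ≈ 4.1470 mm.

4.1 mm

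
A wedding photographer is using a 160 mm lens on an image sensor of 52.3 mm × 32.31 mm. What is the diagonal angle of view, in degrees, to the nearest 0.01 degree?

Sensor diagonal = √(52.3² + 32.31²) = √3779.2261 ≈ 61.4754 mm.
Angle of view α = 2·arctan(d/2f) with d = 61.4754 mm and f = 160 mm.
d/2f = 0.19211; arctan(0.19211) ≈ 10.8746°, so α ≈ 21.7493°.

21.75°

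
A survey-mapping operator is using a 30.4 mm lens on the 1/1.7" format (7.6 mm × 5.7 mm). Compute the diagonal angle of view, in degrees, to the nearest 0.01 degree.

17.76°

Sensor diagonal = √(7.6² + 5.7²) = √90.2500 ≈ 9.5000 mm.
Angle of view α = 2·arctan(d/2f) with d = 9.5000 mm and f = 30.4 mm.
d/2f = 0.15625; arctan(0.15625) ≈ 8.8807°, so α ≈ 17.7613°.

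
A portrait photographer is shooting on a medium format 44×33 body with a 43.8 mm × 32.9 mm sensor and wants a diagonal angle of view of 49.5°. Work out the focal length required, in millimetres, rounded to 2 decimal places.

59.41 mm

Sensor diagonal = √(43.8² + 32.9²) = √3000.8500 ≈ 54.7800 mm.
From α = 2·arctan(d/2f) we get f = d / (2·tan(α/2)).
With d = 54.7800 mm and α/2 = 24.75°, tan(α/2) ≈ 0.46101, so f ≈ 54.7800 / 0.92201 ≈ 59.4135 mm.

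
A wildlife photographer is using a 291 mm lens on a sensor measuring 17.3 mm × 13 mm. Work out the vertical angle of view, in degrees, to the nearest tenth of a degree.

2.6°

Angle of view α = 2·arctan(h/2f) with h = 13 mm and f = 291 mm.
h/2f = 0.02234; arctan(0.02234) ≈ 1.2796°, so α ≈ 2.5592°.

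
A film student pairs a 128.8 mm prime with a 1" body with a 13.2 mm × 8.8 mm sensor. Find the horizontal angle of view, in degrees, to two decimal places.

5.87°

Angle of view α = 2·arctan(w/2f) with w = 13.2 mm and f = 128.8 mm.
w/2f = 0.05124; arctan(0.05124) ≈ 2.9334°, so α ≈ 5.8668°.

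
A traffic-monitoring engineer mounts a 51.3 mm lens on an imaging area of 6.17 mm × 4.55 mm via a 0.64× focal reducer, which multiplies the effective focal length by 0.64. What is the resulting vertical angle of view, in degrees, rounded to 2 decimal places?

Effective focal length f = 51.3 × 0.64 = 32.832 mm.
α = 2·arctan(4.55 / (2 × 32.832)) = 2·arctan(0.06929) ≈ 7.9276°.

7.93°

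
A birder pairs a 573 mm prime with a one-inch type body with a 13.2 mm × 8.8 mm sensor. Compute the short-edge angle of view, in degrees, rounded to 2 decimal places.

Angle of view α = 2·arctan(h/2f) with h = 8.8 mm and f = 573 mm.
h/2f = 0.00768; arctan(0.00768) ≈ 0.4400°, so α ≈ 0.8799°.

0.88°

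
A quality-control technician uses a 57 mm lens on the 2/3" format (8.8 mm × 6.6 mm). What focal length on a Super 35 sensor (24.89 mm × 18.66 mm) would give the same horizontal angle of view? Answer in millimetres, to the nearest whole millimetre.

161 mm

Equal angle of view means equal width/f ratio, so f₂ = f₁ · (width₂/width₁) = 57 × 24.89/8.8.
f₂ = 57 × 2.82841 ≈ 161.219 mm.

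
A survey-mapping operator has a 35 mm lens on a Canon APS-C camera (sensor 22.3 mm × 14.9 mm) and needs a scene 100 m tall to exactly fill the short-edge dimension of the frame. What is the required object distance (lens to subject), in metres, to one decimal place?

234.9 m

W: 100 m = 100000 mm.
Magnification m = h/W = dᵢ/dₒ; combined with 1/f = 1/dₒ + 1/dᵢ this gives dₒ = f·(1 + W/h).
dₒ = 35 mm × (1 + 100000/14.9) = 35 × 6712.4094 ≈ 234934.329 mm = 234.934 m.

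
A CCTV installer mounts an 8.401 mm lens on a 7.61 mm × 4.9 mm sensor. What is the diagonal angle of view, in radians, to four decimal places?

Sensor diagonal = √(7.61² + 4.9²) = √81.9221 ≈ 9.0511 mm.
Angle of view α = 2·arctan(d/2f) with d = 9.0511 mm and f = 8.401 mm.
d/2f = 0.53869; arctan(0.53869) ≈ 0.4941 rad, so α ≈ 0.9882 rad.

0.9882 rad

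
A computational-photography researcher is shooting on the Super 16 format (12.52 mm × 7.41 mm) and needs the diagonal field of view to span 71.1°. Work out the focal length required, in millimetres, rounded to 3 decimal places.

10.179 mm

Sensor diagonal = √(12.52² + 7.41²) = √211.6585 ≈ 14.5485 mm.
From α = 2·arctan(d/2f) we get f = d / (2·tan(α/2)).
With d = 14.5485 mm and α/2 = 35.55°, tan(α/2) ≈ 0.71461, so f ≈ 14.5485 / 1.42922 ≈ 10.1793 mm.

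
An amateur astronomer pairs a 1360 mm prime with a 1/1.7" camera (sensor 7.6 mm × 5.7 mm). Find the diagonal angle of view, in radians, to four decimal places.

Sensor diagonal = √(7.6² + 5.7²) = √90.2500 ≈ 9.5000 mm.
Angle of view α = 2·arctan(d/2f) with d = 9.5000 mm and f = 1360 mm.
d/2f = 0.00349; arctan(0.00349) ≈ 0.0035 rad, so α ≈ 0.0070 rad.

0.0070 rad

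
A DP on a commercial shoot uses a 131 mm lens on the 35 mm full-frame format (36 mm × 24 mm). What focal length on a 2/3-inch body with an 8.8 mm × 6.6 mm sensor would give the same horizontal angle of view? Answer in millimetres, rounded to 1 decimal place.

Equal angle of view means equal width/f ratio, so f₂ = f₁ · (width₂/width₁) = 131 × 8.8/36.
f₂ = 131 × 0.24444 ≈ 32.022 mm.

32.0 mm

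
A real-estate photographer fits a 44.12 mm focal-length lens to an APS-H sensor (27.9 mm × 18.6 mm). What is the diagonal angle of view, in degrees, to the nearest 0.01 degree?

41.61°

Sensor diagonal = √(27.9² + 18.6²) = √1124.3700 ≈ 33.5316 mm.
Angle of view α = 2·arctan(d/2f) with d = 33.5316 mm and f = 44.12 mm.
d/2f = 0.38000; arctan(0.38000) ≈ 20.8070°, so α ≈ 41.6141°.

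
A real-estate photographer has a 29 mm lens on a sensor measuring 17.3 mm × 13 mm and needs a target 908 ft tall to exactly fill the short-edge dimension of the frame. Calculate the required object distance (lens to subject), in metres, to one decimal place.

617.4 m

W: 908 ft × 304.8 mm/ft = 276758.39 mm.
Magnification m = h/W = dᵢ/dₒ; combined with 1/f = 1/dₒ + 1/dᵢ this gives dₒ = f·(1 + W/h).
dₒ = 29 mm × (1 + 276758/13) = 29 × 21290.1070 ≈ 617413.103 mm = 617.413 m.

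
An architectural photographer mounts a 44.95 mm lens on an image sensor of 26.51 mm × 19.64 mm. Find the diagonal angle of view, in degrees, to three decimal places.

Sensor diagonal = √(26.51² + 19.64²) = √1088.5097 ≈ 32.9926 mm.
Angle of view α = 2·arctan(d/2f) with d = 32.9926 mm and f = 44.95 mm.
d/2f = 0.36699; arctan(0.36699) ≈ 20.1527°, so α ≈ 40.3055°.

40.305°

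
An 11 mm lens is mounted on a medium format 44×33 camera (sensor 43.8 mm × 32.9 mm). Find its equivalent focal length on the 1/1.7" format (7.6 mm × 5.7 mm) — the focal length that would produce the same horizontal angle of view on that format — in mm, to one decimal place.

Equal angle of view means equal width/f ratio, so f₂ = f₁ · (width₂/width₁) = 11 × 7.6/43.8.
f₂ = 11 × 0.17352 ≈ 1.909 mm.

1.9 mm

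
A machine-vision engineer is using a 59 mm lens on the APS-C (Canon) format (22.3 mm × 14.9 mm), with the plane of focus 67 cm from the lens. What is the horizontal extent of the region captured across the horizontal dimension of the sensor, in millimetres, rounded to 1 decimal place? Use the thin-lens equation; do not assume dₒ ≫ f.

230.9 mm

dₒ: 67 cm = 670 mm.
Similar triangles through the lens centre give W/dₒ = w/dᵢ; with 1/f = 1/dₒ + 1/dᵢ this gives W = w·(dₒ − f)/f.
W = 22.3 mm × (670 − 59) / 59 = 22.3 × 10.3559 ≈ 230.937 mm.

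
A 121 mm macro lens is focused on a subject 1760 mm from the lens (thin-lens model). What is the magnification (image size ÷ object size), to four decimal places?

Thin lens: 1/f = 1/dₒ + 1/dᵢ → 1/dᵢ = 1/121 − 1/1760 = 0.0076963 mm⁻¹, so dᵢ ≈ 129.9329 mm.
Magnification m = dᵢ/dₒ = 129.9329/1760 ≈ 0.07383.

0.0738×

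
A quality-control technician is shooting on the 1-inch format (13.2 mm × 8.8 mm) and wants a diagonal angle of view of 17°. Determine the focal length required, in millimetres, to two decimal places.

Sensor diagonal = √(13.2² + 8.8²) = √251.6800 ≈ 15.8644 mm.
From α = 2·arctan(d/2f) we get f = d / (2·tan(α/2)).
With d = 15.8644 mm and α/2 = 8.5°, tan(α/2) ≈ 0.14945, so f ≈ 15.8644 / 0.29890 ≈ 53.0757 mm.

53.08 mm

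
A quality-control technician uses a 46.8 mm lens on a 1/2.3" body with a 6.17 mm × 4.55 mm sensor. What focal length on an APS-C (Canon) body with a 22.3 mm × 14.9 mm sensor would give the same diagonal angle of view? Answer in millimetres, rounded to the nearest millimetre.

164 mm

Sensor diagonal = √(6.17² + 4.55²) = √58.7714 ≈ 7.6663 mm.
Sensor diagonal = √(22.3² + 14.9²) = √719.3000 ≈ 26.8198 mm.
Equal angle of view means equal diagonal/f ratio, so f₂ = f₁ · (diagonal₂/diagonal₁) = 46.8 × 26.8198/7.6663.
f₂ = 46.8 × 3.49842 ≈ 163.726 mm.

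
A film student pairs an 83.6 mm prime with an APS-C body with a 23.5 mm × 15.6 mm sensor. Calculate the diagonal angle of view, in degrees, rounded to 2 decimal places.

Sensor diagonal = √(23.5² + 15.6²) = √795.6100 ≈ 28.2066 mm.
Angle of view α = 2·arctan(d/2f) with d = 28.2066 mm and f = 83.6 mm.
d/2f = 0.16870; arctan(0.16870) ≈ 9.5756°, so α ≈ 19.1512°.

19.15°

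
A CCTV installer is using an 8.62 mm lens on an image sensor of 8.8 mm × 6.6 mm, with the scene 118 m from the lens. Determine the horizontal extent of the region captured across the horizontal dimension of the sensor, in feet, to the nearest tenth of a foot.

395.2 ft

dₒ: 118 m = 118000 mm.
Similar triangles through the lens centre give W/dₒ = w/dᵢ; with 1/f = 1/dₒ + 1/dᵢ this gives W = w·(dₒ − f)/f.
W = 8.8 mm × (118000 − 8.62) / 8.62 = 8.8 × 13688.0951 ≈ 120455.237 mm = 120455.237/304.8 ft = 395.194 ft.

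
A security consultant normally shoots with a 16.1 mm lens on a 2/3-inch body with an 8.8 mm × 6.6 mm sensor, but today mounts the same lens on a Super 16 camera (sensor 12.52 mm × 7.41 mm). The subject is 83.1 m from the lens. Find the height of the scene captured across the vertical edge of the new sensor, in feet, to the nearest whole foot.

125 ft

The focal length stays 16.1 mm; the relevant sensor dimension is now h = 7.41 mm. Object distance dₒ = 83.1 m = 83100 mm.
Thin-lens field height W = h·(dₒ − f)/f = 7.41 × (83100 − 16.1)/16.1 ≈ 38239.236 mm = 38239.236/304.8 ft = 125.457 ft.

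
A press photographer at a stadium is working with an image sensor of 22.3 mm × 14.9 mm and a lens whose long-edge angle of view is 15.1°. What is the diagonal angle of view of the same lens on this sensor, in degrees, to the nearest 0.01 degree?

18.11°

From the long-edge AOV: f = 22.3 / (2·tan(7.55°)) = 22.3 / 0.26508 ≈ 84.1253 mm.
Sensor diagonal = √(22.3² + 14.9²) = √719.3000 ≈ 26.8198 mm.
Diagonal AOV = 2·arctan(26.8198 / (2 × 84.1253)) = 2·arctan(0.15940) ≈ 18.1139°.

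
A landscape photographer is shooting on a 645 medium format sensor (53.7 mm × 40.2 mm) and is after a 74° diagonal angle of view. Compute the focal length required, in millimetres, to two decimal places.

Sensor diagonal = √(53.7² + 40.2²) = √4499.7300 ≈ 67.0800 mm.
From α = 2·arctan(d/2f) we get f = d / (2·tan(α/2)).
With d = 67.0800 mm and α/2 = 37°, tan(α/2) ≈ 0.75355, so f ≈ 67.0800 / 1.50711 ≈ 44.5091 mm.

44.51 mm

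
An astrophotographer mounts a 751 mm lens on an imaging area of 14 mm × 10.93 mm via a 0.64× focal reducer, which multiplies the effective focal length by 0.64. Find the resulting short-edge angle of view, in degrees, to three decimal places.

Effective focal length f = 751 × 0.64 = 480.64 mm.
α = 2·arctan(10.93 / (2 × 480.64)) = 2·arctan(0.01137) ≈ 1.3029°.

1.303°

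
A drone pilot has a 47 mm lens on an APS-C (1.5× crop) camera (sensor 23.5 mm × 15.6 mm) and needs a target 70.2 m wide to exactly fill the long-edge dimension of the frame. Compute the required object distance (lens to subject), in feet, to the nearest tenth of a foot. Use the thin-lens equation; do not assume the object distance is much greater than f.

W: 70.2 m = 70200 mm.
Magnification m = w/W = dᵢ/dₒ; combined with 1/f = 1/dₒ + 1/dᵢ this gives dₒ = f·(1 + W/w).
dₒ = 47 mm × (1 + 70200/23.5) = 47 × 2988.2340 ≈ 140447.000 mm = 140447.000/304.8 ft = 460.784 ft.

460.8 ft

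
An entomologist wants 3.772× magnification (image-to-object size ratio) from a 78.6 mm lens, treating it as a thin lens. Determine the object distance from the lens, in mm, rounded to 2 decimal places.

With m = dᵢ/dₒ and 1/f = 1/dₒ + 1/dᵢ, substituting dᵢ = m·dₒ gives 1/f = (1 + 1/m)/dₒ, hence dₒ = f·(1 + 1/m).
dₒ = 78.6 × (1 + 1/3.772) = 78.6 × 1.26511 ≈ 99.438 mm.

99.44 mm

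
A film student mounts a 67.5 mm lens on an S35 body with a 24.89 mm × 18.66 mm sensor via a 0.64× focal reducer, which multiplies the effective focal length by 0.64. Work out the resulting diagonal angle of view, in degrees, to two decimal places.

39.60°

Effective focal length f = 67.5 × 0.64 = 43.2 mm.
Sensor diagonal = √(24.89² + 18.66²) = √967.7077 ≈ 31.1080 mm.
α = 2·arctan(31.108 / (2 × 43.2)) = 2·arctan(0.36005) ≈ 39.6024°.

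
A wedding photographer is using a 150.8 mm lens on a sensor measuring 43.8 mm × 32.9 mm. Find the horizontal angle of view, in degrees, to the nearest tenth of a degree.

Angle of view α = 2·arctan(w/2f) with w = 43.8 mm and f = 150.8 mm.
w/2f = 0.14523; arctan(0.14523) ≈ 8.2630°, so α ≈ 16.5261°.

16.5°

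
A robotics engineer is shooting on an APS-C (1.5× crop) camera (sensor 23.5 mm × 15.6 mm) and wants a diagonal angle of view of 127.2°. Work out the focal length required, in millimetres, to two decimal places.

Sensor diagonal = √(23.5² + 15.6²) = √795.6100 ≈ 28.2066 mm.
From α = 2·arctan(d/2f) we get f = d / (2·tan(α/2)).
With d = 28.2066 mm and α/2 = 63.6°, tan(α/2) ≈ 2.01449, so f ≈ 28.2066 / 4.02897 ≈ 7.0009 mm.

7.00 mm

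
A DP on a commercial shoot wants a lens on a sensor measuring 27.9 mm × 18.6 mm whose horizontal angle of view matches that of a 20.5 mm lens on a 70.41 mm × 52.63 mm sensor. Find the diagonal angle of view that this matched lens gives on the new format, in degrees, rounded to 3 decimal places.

Equal horizontal AOV ⇒ f₂ = f₁ · 27.9/70.41 = 20.5 × 0.39625 ≈ 8.1231 mm.
Sensor diagonal = √(27.9² + 18.6²) = √1124.3700 ≈ 33.5316 mm.
Diagonal AOV on the new format = 2·arctan(33.5316 / (2 × 8.1231)) = 2·arctan(2.06396) ≈ 128.2991°.

128.299°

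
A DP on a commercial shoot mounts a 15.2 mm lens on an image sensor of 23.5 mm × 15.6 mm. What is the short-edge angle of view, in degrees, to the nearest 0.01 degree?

54.33°

Angle of view α = 2·arctan(h/2f) with h = 15.6 mm and f = 15.2 mm.
h/2f = 0.51316; arctan(0.51316) ≈ 27.1650°, so α ≈ 54.3300°.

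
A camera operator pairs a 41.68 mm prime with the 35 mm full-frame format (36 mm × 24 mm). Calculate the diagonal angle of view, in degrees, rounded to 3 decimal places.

Sensor diagonal = √(36² + 24²) = √1872.0000 ≈ 43.2666 mm.
Angle of view α = 2·arctan(d/2f) with d = 43.2666 mm and f = 41.68 mm.
d/2f = 0.51903; arctan(0.51903) ≈ 27.4308°, so α ≈ 54.8616°.

54.862°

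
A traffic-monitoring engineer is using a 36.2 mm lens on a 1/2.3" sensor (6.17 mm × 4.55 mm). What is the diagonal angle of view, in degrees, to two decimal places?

12.09°

Sensor diagonal = √(6.17² + 4.55²) = √58.7714 ≈ 7.6663 mm.
Angle of view α = 2·arctan(d/2f) with d = 7.6663 mm and f = 36.2 mm.
d/2f = 0.10589; arctan(0.10589) ≈ 6.0444°, so α ≈ 12.0888°.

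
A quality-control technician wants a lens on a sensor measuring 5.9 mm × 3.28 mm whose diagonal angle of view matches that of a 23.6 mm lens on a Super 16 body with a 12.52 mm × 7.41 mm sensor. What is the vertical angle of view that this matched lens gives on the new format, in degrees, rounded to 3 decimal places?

17.035°

Sensor diagonal = √(12.52² + 7.41²) = √211.6585 ≈ 14.5485 mm.
Sensor diagonal = √(5.9² + 3.28²) = √45.5684 ≈ 6.7504 mm.
Equal diagonal AOV ⇒ f₂ = f₁ · 6.7504/14.5485 = 23.6 × 0.46400 ≈ 10.9503 mm.
Vertical AOV on the new format = 2·arctan(3.28 / (2 × 10.9503)) = 2·arctan(0.14977) ≈ 17.0355°.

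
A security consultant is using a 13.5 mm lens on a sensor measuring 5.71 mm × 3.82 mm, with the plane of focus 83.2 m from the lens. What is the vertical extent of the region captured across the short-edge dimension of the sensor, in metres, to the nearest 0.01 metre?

23.54 m

dₒ: 83.2 m = 83200 mm.
Similar triangles through the lens centre give W/dₒ = h/dᵢ; with 1/f = 1/dₒ + 1/dᵢ this gives W = h·(dₒ − f)/f.
W = 3.82 mm × (83200 − 13.5) / 13.5 = 3.82 × 6161.9630 ≈ 23538.699 mm = 23.5387 m.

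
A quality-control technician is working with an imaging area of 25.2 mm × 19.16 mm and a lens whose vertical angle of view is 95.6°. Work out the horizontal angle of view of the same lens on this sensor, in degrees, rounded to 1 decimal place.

110.8°

From the vertical AOV: f = 19.16 / (2·tan(47.8°)) = 19.16 / 2.20569 ≈ 8.6866 mm.
Horizontal AOV = 2·arctan(25.2 / (2 × 8.6866)) = 2·arctan(1.45051) ≈ 110.8342°.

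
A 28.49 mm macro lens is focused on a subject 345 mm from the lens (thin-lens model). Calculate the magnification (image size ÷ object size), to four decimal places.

0.0900×

Thin lens: 1/f = 1/dₒ + 1/dᵢ → 1/dᵢ = 1/28.49 − 1/345 = 0.0322015 mm⁻¹, so dᵢ ≈ 31.0545 mm.
Magnification m = dᵢ/dₒ = 31.0545/345 ≈ 0.09001.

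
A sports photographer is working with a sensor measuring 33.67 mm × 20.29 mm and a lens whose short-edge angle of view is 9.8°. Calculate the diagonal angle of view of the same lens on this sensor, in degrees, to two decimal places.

From the short-edge AOV: f = 20.29 / (2·tan(4.9°)) = 20.29 / 0.17146 ≈ 118.3363 mm.
Sensor diagonal = √(33.67² + 20.29²) = √1545.3530 ≈ 39.3110 mm.
Diagonal AOV = 2·arctan(39.3110 / (2 × 118.3363)) = 2·arctan(0.16610) ≈ 18.8613°.

18.86°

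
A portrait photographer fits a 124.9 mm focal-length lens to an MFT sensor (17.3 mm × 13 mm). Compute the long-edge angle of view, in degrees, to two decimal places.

7.92°

Angle of view α = 2·arctan(w/2f) with w = 17.3 mm and f = 124.9 mm.
w/2f = 0.06926; arctan(0.06926) ≈ 3.9617°, so α ≈ 7.9234°.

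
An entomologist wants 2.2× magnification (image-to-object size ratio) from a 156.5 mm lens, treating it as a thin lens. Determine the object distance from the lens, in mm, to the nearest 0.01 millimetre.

227.64 mm

With m = dᵢ/dₒ and 1/f = 1/dₒ + 1/dᵢ, substituting dᵢ = m·dₒ gives 1/f = (1 + 1/m)/dₒ, hence dₒ = f·(1 + 1/m).
dₒ = 156.5 × (1 + 1/2.2) = 156.5 × 1.45455 ≈ 227.636 mm.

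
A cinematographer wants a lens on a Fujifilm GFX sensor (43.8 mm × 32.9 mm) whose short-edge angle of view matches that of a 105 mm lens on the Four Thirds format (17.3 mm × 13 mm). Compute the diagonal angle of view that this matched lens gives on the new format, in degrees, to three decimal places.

Equal short-edge AOV ⇒ f₂ = f₁ · 32.9/13 = 105 × 2.53077 ≈ 265.7308 mm.
Sensor diagonal = √(43.8² + 32.9²) = √3000.8500 ≈ 54.7800 mm.
Diagonal AOV on the new format = 2·arctan(54.7800 / (2 × 265.7308)) = 2·arctan(0.10307) ≈ 11.7699°.

11.770°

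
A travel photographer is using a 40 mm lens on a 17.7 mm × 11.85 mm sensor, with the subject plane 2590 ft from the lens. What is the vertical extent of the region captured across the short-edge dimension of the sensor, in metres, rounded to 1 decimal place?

233.9 m

dₒ: 2590 ft × 304.8 mm/ft = 789431.97 mm.
Similar triangles through the lens centre give W/dₒ = h/dᵢ; with 1/f = 1/dₒ + 1/dᵢ this gives W = h·(dₒ − f)/f.
W = 11.85 mm × (789432 − 40) / 40 = 11.85 × 19734.7994 ≈ 233857.373 mm = 233.857 m.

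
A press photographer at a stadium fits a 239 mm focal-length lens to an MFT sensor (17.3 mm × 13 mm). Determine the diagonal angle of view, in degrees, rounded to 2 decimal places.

5.18°

Sensor diagonal = √(17.3² + 13²) = √468.2900 ≈ 21.6400 mm.
Angle of view α = 2·arctan(d/2f) with d = 21.6400 mm and f = 239 mm.
d/2f = 0.04527; arctan(0.04527) ≈ 2.5921°, so α ≈ 5.1842°.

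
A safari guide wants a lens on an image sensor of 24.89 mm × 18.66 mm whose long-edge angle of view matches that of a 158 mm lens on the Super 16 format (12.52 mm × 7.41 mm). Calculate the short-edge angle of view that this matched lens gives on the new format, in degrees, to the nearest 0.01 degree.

Equal long-edge AOV ⇒ f₂ = f₁ · 24.89/12.52 = 158 × 1.98802 ≈ 314.1070 mm.
Short-edge AOV on the new format = 2·arctan(18.66 / (2 × 314.1070)) = 2·arctan(0.02970) ≈ 3.4027°.

3.40°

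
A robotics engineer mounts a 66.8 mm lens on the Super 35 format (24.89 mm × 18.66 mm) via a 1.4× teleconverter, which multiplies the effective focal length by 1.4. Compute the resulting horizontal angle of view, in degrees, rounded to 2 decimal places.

15.16°

Effective focal length f = 66.8 × 1.4 = 93.52 mm.
α = 2·arctan(24.89 / (2 × 93.52)) = 2·arctan(0.13307) ≈ 15.1600°.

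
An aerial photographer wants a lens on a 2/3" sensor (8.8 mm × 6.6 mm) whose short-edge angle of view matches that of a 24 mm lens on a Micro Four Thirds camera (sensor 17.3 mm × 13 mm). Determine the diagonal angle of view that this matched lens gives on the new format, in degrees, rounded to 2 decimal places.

48.59°

Equal short-edge AOV ⇒ f₂ = f₁ · 6.6/13 = 24 × 0.50769 ≈ 12.1846 mm.
Sensor diagonal = √(8.8² + 6.6²) = √121.0000 ≈ 11.0000 mm.
Diagonal AOV on the new format = 2·arctan(11.0000 / (2 × 12.1846)) = 2·arctan(0.45139) ≈ 48.5878°.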